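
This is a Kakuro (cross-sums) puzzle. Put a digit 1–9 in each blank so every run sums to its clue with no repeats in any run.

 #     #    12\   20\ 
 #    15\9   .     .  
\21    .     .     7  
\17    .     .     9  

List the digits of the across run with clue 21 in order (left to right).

R1C3 = 20 − 16 = 4 completes the 20 down.
R1C2 = 9 − 4 = 5 completes the 9 across.
R2C2 = 6: the only remaining digit allowed by both the 21 across and the 12 down.
R3C2 = 12 − 11 = 1 completes the 12 down.
R2C1 = 21 − 13 = 8 completes the 21 across.
R3C1 = 17 − 10 = 7 completes the 17 across.

8, 6, 7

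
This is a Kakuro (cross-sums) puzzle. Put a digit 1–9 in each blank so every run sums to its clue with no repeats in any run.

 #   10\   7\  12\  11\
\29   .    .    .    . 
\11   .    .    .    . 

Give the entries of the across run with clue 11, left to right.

1 2 5 3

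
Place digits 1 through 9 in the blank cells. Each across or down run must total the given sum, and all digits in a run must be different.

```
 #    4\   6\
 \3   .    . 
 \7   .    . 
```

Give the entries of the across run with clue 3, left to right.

1, 2

3 in 2 cells must be {1,2}; 4 in 2 cells must be {1,3}.
The 3 across and the 4 down share only 1, so R1C1 = 1.
R1C2 = 3 − 1 = 2 completes the 3 across.
R2C1 = 4 − 1 = 3 completes the 4 down.
R2C2 = 7 − 3 = 4 completes the 7 across.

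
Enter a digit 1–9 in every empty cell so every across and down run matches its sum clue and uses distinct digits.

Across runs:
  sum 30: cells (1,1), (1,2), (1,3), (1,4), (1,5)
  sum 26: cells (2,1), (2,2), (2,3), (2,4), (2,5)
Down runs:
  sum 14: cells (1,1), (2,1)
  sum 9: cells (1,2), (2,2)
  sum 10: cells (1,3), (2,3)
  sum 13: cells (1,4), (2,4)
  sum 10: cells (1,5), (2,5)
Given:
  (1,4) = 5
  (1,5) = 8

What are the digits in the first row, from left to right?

9, 2, 6, 5, 8

(2,4) = 13 − 5 = 8 completes the 13 down.
(2,5) = 10 − 8 = 2 completes the 10 down.
No cell is forced outright now. (1,1) can only be 6 or 9 (the digits allowed by both its 30 across and its 14 down). If (1,1) = 6: then (2,1) would have to be in {1,3,4,5,6,7,9} for the 26 across but in {8} for the 14 down — contradiction. So (1,1) = 9.
(2,1) = 14 − 9 = 5 completes the 14 down.
No cell is forced outright now. (2,2) can only be 4 or 7 (the digits allowed by both its 26 across and its 9 down). If (2,2) = 4: then (1,2) would have to be in {1,2,6,7} for the 30 across but in {5} for the 9 down — contradiction. So (2,2) = 7.
(1,2) = 9 − 7 = 2 completes the 9 down.
(1,3) = 30 − 24 = 6 completes the 30 across.
(2,3) = 26 − 22 = 4 completes the 26 across.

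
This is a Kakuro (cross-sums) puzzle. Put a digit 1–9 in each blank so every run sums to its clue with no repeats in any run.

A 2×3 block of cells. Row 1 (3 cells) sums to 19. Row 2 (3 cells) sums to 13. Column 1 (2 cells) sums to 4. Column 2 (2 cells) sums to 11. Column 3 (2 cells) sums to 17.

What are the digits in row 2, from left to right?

1 4 8

4 in 2 cells must be {1,3}; 17 in 2 cells must be {8,9}.
The 19 across and the 4 down share only 3, so (1,1) = 3.
Given what's placed, (1,3) must be 9 to fit the 19 across and 17 down.
(2,1) = 4 − 3 = 1 completes the 4 down.
(2,3) = 17 − 9 = 8 completes the 17 down.
(1,2) = 19 − 12 = 7 completes the 19 across.
(2,2) = 13 − 9 = 4 completes the 13 across.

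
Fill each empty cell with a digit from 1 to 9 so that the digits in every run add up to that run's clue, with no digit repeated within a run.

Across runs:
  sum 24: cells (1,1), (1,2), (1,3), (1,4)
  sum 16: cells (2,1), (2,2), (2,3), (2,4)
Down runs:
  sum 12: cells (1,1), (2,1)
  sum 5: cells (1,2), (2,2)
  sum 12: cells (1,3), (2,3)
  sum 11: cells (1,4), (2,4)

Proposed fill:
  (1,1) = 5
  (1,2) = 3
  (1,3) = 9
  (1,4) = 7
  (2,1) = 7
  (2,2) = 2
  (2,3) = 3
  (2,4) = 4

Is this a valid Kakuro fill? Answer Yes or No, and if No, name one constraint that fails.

Across: 5+3+9+7=24; 7+2+3+4=16. Down: 5+7=12; 3+2=5; 9+3=12; 7+4=11. No digit repeats within any run.

Yes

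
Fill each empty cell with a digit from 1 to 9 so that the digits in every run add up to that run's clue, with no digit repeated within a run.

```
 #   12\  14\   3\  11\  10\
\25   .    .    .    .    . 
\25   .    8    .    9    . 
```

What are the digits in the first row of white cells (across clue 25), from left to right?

7 6 1 2 9

3 in 2 cells must be {1,2}.
R1C2 = 14 − 8 = 6 completes the 14 down.
R1C4 = 11 − 9 = 2 completes the 11 down.
Given what's placed, R1C3 must be 1 to fit the 25 across and 3 down.
R2C3 = 3 − 1 = 2 completes the 3 down.
R2C5 = 1: the only remaining digit allowed by both the 25 across and the 10 down.
R1C5 = 10 − 1 = 9 completes the 10 down.
R2C1 = 25 − 20 = 5 completes the 25 across.
R1C1 = 25 − 18 = 7 completes the 25 across.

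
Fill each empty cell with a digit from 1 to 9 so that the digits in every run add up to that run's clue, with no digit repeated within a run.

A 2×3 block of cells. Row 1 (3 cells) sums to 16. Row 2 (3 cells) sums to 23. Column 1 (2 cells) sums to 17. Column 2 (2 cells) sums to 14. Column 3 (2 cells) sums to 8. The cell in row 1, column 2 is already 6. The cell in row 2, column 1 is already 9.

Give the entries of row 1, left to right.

23 in 3 cells must be {6,8,9}; 17 in 2 cells must be {8,9}.
(1,1) = 17 − 9 = 8 completes the 17 down.
(1,3) = 16 − 14 = 2 completes the 16 across.
(2,2) = 14 − 6 = 8 completes the 14 down.
(2,3) = 23 − 17 = 6 completes the 23 across.

8, 6, 2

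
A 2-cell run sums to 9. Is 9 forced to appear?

No

Counterexample: {1,8} sums to 9 without using 9.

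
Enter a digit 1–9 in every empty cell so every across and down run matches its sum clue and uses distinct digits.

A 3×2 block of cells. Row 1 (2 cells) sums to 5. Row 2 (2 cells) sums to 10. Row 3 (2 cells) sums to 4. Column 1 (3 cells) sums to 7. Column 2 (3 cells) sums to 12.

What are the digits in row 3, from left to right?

4 in 2 cells must be {1,3}; 7 in 3 cells must be {1,2,4}.
The 4 across and the 7 down share only 1, so (3,1) = 1.
(3,2) = 4 − 1 = 3 completes the 4 across.
Nothing is forced directly, so branch on (1,1), whose candidates are 2 or 4. If (1,1) = 2: then (1,2) would have to be in {3} for the 5 across but in {1,2,4,5,7,8} for the 12 down — contradiction. So (1,1) = 4.
(1,2) = 5 − 4 = 1 completes the 5 across.
(2,1) = 7 − 5 = 2 completes the 7 down.
(2,2) = 10 − 2 = 8 completes the 10 across.

1, 3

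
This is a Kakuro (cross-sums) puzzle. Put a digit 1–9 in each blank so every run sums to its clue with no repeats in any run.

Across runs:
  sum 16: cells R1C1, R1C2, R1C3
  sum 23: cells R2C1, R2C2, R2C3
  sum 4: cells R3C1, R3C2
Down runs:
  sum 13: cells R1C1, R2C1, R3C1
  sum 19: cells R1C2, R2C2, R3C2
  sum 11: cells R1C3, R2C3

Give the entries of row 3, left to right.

1, 3

23 in 3 cells must be {6,8,9}; 4 in 2 cells must be {1,3}.
Only 3 fits R3C2 under both its across sum 4 and down sum 19.
Given what's placed, R2C2 must be 9 to fit the 23 across and 19 down.
R3C1 = 4 − 3 = 1 completes the 4 across.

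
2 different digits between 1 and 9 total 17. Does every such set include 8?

Yes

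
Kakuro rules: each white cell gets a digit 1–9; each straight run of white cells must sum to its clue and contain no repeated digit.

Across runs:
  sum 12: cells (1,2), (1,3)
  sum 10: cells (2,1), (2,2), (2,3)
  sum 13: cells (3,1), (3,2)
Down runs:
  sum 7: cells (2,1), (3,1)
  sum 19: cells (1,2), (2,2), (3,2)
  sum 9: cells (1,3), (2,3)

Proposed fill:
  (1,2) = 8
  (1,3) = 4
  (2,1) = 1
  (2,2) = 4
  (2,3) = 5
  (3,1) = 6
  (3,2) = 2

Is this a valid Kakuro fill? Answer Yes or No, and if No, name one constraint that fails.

No — the across run (3,1)–(3,2) sums to 8, not 13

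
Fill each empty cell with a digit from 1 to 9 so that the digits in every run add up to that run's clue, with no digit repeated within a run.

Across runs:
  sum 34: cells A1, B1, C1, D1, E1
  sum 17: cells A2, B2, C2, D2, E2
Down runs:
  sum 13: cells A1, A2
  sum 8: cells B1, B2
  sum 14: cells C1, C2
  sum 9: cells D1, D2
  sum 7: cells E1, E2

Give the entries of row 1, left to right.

34 in 5 cells must be {4,6,7,8,9}.
Nothing is forced directly, so branch on E1, whose candidates are 4 or 6. If E1 = 6: that forces B1 = 7, B2 = 1, after which E2 would have to be in {2,3,4,5,6,7} for the 17 across but in {1} for the 7 down — contradiction. So E1 = 4.
E2 = 7 − 4 = 3 completes the 7 down.
Nothing is forced directly, so branch on C2, whose candidates are 5 or 6. If C2 = 6: that forces C1 = 8, A2 = 5, after which A1 would have to be in {6,7,9} for the 34 across but in {8} for the 13 down — contradiction. So C2 = 5.
C1 = 14 − 5 = 9 completes the 14 down.
A2 = 6: the only remaining digit allowed by both the 17 across and the 13 down.
A1 = 13 − 6 = 7 completes the 13 down.
Given what's placed, B1 must be 6 to fit the 34 across and 8 down.
D1 = 34 − 26 = 8 completes the 34 across.

7, 6, 9, 8, 4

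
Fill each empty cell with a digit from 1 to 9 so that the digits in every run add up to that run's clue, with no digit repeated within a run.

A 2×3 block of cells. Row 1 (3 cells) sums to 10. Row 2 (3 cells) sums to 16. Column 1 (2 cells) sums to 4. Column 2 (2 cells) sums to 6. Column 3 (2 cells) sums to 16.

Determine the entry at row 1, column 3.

7

4 in 2 cells must be {1,3}; 16 in 2 cells must be {7,9}.
The 10 across and the 16 down share only 7, so (1,3) = 7.
(2,3) = 16 − 7 = 9 completes the 16 down.
Given what's placed, (1,1) must be 1 to fit the 10 across and 4 down.
(1,2) = 10 − 8 = 2 completes the 10 across.
(2,1) = 4 − 1 = 3 completes the 4 down.
(2,2) = 16 − 12 = 4 completes the 16 across.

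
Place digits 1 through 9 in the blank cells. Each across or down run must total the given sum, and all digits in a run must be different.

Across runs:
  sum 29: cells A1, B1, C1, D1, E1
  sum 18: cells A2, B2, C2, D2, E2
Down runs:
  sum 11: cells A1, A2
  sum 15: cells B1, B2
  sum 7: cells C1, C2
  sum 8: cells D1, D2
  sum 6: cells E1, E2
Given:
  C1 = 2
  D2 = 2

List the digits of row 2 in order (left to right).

4, 6, 5, 2, 1

D1 = 8 − 2 = 6 completes the 8 down.
C2 = 7 − 2 = 5 completes the 7 down.
No cell is forced outright now. E1 can only be 4 or 5 (the digits allowed by both its 29 across and its 6 down). If E1 = 4: then E2 would have to be in {1,3,4,6,7} for the 18 across but in {2} for the 6 down — contradiction. So E1 = 5.
E2 = 6 − 5 = 1 completes the 6 down.
Nothing is forced directly, so branch on B2, whose candidates are 6 or 7. If B2 = 7: then B1 would have to be in {7,9} for the 29 across but in {8} for the 15 down — contradiction. So B2 = 6.
B1 = 15 − 6 = 9 completes the 15 down.
A2 = 18 − 14 = 4 completes the 18 across.
A1 = 29 − 22 = 7 completes the 29 across.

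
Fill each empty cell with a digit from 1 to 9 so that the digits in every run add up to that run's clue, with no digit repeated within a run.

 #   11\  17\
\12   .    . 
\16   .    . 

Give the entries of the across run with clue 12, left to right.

16 in 2 cells must be {7,9}; 17 in 2 cells must be {8,9}.
The 16 across and the 17 down share only 9, so R2C2 = 9.
R1C2 = 17 − 9 = 8 completes the 17 down.
R2C1 = 16 − 9 = 7 completes the 16 across.
R1C1 = 12 − 8 = 4 completes the 12 across.

4, 8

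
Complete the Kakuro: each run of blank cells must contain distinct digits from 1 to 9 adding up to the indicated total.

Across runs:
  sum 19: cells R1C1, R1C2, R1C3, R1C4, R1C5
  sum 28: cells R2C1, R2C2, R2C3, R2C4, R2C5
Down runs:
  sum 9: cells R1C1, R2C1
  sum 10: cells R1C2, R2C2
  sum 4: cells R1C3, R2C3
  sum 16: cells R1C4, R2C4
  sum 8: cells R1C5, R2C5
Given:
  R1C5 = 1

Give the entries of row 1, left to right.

4 in 2 cells must be {1,3}; 16 in 2 cells must be {7,9}.
Given what's placed, R1C3 must be 3 to fit the 19 across and 4 down.
R2C3 = 4 − 3 = 1 completes the 4 down.
R2C5 = 8 − 1 = 7 completes the 8 down.
Given what's placed, R2C4 must be 9 to fit the 28 across and 16 down.
R1C4 = 16 − 9 = 7 completes the 16 down.
No cell is forced outright now. R1C1 can only be 2 or 6 (the digits allowed by both its 19 across and its 9 down). If R1C1 = 2: that forces R1C2 = 6, after which R2C1 would have to be in {3,5,6,8} for the 28 across but in {7} for the 9 down — contradiction. So R1C1 = 6.
R1C2 = 19 − 17 = 2 completes the 19 across.

6 2 3 7 1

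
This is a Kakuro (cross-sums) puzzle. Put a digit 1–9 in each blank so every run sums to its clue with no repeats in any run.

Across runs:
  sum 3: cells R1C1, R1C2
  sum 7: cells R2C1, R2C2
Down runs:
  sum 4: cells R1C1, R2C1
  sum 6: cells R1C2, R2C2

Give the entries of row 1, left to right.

1 2

3 in 2 cells must be {1,2}; 4 in 2 cells must be {1,3}.
The 3 across and the 4 down share only 1, so R1C1 = 1.
R1C2 = 3 − 1 = 2 completes the 3 across.
R2C1 = 4 − 1 = 3 completes the 4 down.
R2C2 = 7 − 3 = 4 completes the 7 across.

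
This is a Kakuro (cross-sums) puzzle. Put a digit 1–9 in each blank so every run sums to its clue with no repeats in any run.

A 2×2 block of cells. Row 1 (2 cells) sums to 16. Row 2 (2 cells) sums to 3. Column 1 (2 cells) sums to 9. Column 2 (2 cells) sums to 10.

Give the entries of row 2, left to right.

16 in 2 cells must be {7,9}; 3 in 2 cells must be {1,2}.
The 16 across and the 9 down share only 7, so (1,1) = 7.
(1,2) = 16 − 7 = 9 completes the 16 across.
(2,1) = 9 − 7 = 2 completes the 9 down.
(2,2) = 3 − 2 = 1 completes the 3 across.

2 1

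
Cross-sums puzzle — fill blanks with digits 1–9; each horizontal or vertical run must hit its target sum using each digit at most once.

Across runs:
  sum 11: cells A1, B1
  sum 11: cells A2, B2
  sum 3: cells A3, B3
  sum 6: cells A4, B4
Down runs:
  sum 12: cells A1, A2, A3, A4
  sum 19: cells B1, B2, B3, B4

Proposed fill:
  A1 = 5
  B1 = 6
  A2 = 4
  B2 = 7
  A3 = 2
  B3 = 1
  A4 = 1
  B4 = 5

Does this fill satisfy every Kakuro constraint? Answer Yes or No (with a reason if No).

Across: 5+6=11; 4+7=11; 2+1=3; 1+5=6. Down: 5+4+2+1=12; 6+7+1+5=19. No digit repeats within any run.

Yes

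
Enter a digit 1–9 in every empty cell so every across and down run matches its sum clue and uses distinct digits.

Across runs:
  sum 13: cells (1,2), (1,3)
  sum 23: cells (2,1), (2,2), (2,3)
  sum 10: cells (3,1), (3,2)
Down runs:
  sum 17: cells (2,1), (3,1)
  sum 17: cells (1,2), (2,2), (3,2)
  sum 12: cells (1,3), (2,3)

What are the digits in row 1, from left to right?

9, 4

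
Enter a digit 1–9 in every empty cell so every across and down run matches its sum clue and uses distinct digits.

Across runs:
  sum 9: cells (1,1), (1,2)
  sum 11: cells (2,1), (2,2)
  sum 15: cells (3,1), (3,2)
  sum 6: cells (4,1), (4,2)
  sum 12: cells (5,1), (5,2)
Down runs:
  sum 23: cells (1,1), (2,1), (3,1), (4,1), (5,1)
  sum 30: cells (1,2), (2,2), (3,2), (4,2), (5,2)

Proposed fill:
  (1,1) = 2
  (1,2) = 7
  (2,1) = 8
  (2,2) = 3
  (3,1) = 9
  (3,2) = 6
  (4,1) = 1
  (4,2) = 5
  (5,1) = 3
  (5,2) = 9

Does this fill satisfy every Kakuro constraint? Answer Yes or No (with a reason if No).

Across: 2+7=9; 8+3=11; 9+6=15; 1+5=6; 3+9=12. Down: 2+8+9+1+3=23; 7+3+6+5+9=30. No digit repeats within any run.

Yes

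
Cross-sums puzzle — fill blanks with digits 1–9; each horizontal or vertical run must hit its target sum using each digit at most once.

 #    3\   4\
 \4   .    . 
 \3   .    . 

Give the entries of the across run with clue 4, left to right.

4 in 2 cells must be {1,3}; 3 in 2 cells must be {1,2}.
The 4 across and the 3 down share only 1, so R1C1 = 1.
R1C2 = 4 − 1 = 3 completes the 4 across.
R2C1 = 3 − 1 = 2 completes the 3 down.
R2C2 = 3 − 2 = 1 completes the 3 across.

1, 3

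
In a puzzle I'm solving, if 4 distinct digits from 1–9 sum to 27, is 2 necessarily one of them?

No

Counterexample: {3,7,8,9} sums to 27 without using 2.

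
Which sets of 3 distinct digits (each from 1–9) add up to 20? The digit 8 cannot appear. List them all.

3 distinct digits from 1–9 sum between 6 and 24.
Dropping sets that contain 8.

{4,7,9}; {5,6,9}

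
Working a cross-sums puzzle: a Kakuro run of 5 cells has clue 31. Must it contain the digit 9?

Every partition of 31 into 5 distinct digits includes 9: {1,6,7,8,9}, {2,5,7,8,9}, {3,4,7,8,9}, {3,5,6,8,9}, {4,5,6,7,9}.

Yes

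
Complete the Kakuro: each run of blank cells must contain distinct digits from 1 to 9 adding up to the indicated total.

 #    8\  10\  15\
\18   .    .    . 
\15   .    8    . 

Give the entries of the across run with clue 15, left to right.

R1C2 = 10 − 8 = 2 completes the 10 down.
R2C3 = 6: the only remaining digit allowed by both the 15 across and the 15 down.
Given what's placed, R1C1 must be 7 to fit the 18 across and 8 down.
R1C3 = 18 − 9 = 9 completes the 18 across.
R2C1 = 15 − 14 = 1 completes the 15 across.

1, 8, 6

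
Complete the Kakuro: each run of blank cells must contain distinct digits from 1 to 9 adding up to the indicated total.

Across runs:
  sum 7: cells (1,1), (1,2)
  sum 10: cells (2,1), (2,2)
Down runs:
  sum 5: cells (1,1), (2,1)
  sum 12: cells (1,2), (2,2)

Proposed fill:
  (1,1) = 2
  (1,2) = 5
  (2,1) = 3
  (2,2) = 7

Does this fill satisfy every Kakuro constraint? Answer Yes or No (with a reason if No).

Across: 2+5=7; 3+7=10. Down: 2+3=5; 5+7=12. No digit repeats within any run.

Yes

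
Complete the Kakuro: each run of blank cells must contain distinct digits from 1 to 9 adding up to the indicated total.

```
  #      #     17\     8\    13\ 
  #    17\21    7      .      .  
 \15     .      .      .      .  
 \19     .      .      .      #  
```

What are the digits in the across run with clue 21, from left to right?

7 5 9

17 in 2 cells must be {8,9}.
R1C3 = 5: the only remaining digit allowed by both the 21 across and the 8 down.
R1C4 = 21 − 12 = 9 completes the 21 across.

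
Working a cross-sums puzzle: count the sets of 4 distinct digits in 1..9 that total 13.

4 distinct digits from 1–9 sum between 10 and 30.
Enumerating: {1,2,3,7}, {1,2,4,6}, {1,3,4,5}.

3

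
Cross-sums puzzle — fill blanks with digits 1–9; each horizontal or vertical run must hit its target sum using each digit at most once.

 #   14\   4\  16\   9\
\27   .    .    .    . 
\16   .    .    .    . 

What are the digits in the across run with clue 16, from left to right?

4 in 2 cells must be {1,3}; 16 in 2 cells must be {7,9}.
Only 3 fits R1C2 under both its across sum 27 and down sum 4.
R2C2 = 4 − 3 = 1 completes the 4 down.
Nothing is forced directly, so branch on R1C3, whose candidates are 7 or 9. If R1C3 = 7: that forces R1C4 = 8, R2C3 = 9, after which R2C4 would have to be in {2,4} for the 16 across but in {1} for the 9 down — contradiction. So R1C3 = 9.
R1C1 = 8: the only remaining digit allowed by both the 27 across and the 14 down.
R1C4 = 27 − 20 = 7 completes the 27 across.
R2C1 = 14 − 8 = 6 completes the 14 down.
R2C3 = 16 − 9 = 7 completes the 16 down.
R2C4 = 16 − 14 = 2 completes the 16 across.

6 1 7 2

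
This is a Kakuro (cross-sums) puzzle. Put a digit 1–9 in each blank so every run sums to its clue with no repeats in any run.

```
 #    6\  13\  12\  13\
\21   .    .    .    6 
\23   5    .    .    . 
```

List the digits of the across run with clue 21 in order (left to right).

1 5 9 6

R1C1 = 6 − 5 = 1 completes the 6 down.
R2C4 = 13 − 6 = 7 completes the 13 down.
No cell is forced outright now. R2C2 can only be 8 or 9 (the digits allowed by both its 23 across and its 13 down). If R2C2 = 9: then R1C2 would have to be in {5,9} for the 21 across but in {4} for the 13 down — contradiction. So R2C2 = 8.
R1C2 = 13 − 8 = 5 completes the 13 down.
R1C3 = 21 − 12 = 9 completes the 21 across.
R2C3 = 23 − 20 = 3 completes the 23 across.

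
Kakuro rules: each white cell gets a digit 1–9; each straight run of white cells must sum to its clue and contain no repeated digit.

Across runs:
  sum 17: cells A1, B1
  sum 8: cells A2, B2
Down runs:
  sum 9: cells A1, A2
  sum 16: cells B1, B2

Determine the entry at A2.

1

17 in 2 cells must be {8,9}; 16 in 2 cells must be {7,9}.
The 17 across and the 9 down share only 8, so A1 = 8.
B1 = 17 − 8 = 9 completes the 17 across.
A2 = 9 − 8 = 1 completes the 9 down.
B2 = 8 − 1 = 7 completes the 8 across.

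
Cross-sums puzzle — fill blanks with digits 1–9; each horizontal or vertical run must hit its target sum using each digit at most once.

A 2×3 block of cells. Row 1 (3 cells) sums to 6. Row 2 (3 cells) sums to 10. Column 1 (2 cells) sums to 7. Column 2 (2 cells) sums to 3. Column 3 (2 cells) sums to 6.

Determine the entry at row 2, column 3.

5

6 in 3 cells must be {1,2,3}; 3 in 2 cells must be {1,2}.
Nothing is forced directly, so branch on (1,2), whose candidates are 1 or 2. If (1,2) = 1: that forces (1,3) = 2, (2,2) = 2, after which (2,3) would have to be in {1,3,5,7} for the 10 across but in {4} for the 6 down — contradiction. So (1,2) = 2.
Given what's placed, (1,3) must be 1 to fit the 6 across and 6 down.
(2,2) = 3 − 2 = 1 completes the 3 down.
(2,3) = 6 − 1 = 5 completes the 6 down.
(1,1) = 6 − 3 = 3 completes the 6 across.
(2,1) = 10 − 6 = 4 completes the 10 across.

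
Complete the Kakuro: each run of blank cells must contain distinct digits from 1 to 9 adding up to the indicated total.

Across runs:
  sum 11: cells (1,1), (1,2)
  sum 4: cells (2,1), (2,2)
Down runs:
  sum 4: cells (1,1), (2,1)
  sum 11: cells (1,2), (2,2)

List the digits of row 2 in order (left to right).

4 in 2 cells must be {1,3}.
The 11 across and the 4 down share only 3, so (1,1) = 3.
(1,2) = 11 − 3 = 8 completes the 11 across.
(2,1) = 4 − 3 = 1 completes the 4 down.
(2,2) = 4 − 1 = 3 completes the 4 across.

1 3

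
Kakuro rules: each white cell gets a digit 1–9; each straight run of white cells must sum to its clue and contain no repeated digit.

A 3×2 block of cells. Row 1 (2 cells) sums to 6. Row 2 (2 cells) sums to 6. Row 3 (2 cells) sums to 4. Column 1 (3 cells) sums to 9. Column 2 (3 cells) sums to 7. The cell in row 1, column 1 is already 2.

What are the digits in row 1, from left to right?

2, 4

4 in 2 cells must be {1,3}; 7 in 3 cells must be {1,2,4}.
(1,2) = 6 − 2 = 4 completes the 6 across.
Given what's placed, (3,2) must be 1 to fit the 4 across and 7 down.
(2,2) = 7 − 5 = 2 completes the 7 down.
(3,1) = 4 − 1 = 3 completes the 4 across.
(2,1) = 6 − 2 = 4 completes the 6 across.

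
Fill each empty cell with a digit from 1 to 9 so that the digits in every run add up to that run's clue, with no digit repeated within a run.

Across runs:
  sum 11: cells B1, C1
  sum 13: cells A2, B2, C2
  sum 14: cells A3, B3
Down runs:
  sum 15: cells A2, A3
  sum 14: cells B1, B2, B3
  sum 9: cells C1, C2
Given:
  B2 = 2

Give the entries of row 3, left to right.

9 5

Nothing is forced directly, so branch on A3, whose candidates are 6 or 8 or 9. If A3 = 6: then A2 would have to be in {3,4,5,6,7,8} for the 13 across but in {9} for the 15 down — contradiction. If A3 = 8: that forces A2 = 7, C2 = 4, after which B3 would have to be in {6} for the 14 across but in {3,4,5,7,8,9} for the 14 down — contradiction. So A3 = 9.
A2 = 15 − 9 = 6 completes the 15 down.
C2 = 13 − 8 = 5 completes the 13 across.
B3 = 14 − 9 = 5 completes the 14 across.
B1 = 14 − 7 = 7 completes the 14 down.
C1 = 11 − 7 = 4 completes the 11 across.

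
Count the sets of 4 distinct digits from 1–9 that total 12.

4 distinct digits from 1–9 sum between 10 and 30.
Enumerating: {1,2,3,6}, {1,2,4,5}.

2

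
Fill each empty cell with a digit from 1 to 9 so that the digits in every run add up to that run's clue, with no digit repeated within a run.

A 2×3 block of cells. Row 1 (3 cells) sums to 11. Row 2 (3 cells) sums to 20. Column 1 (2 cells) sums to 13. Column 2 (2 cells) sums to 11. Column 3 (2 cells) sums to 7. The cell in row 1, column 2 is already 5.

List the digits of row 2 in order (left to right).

9 6 5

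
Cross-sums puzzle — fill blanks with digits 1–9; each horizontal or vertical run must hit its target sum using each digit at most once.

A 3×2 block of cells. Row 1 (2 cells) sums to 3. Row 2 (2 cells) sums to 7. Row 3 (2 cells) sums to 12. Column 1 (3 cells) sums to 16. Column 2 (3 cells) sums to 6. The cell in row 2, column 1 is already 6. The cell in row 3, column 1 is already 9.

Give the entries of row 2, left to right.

6 1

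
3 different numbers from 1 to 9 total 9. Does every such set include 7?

No

Counterexample: {1,2,6} sums to 9 without using 7.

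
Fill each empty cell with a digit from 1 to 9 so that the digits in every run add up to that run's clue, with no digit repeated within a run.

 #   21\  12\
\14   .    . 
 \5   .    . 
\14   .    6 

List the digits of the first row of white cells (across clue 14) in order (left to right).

9, 5

Given what's placed, R1C2 must be 5 to fit the 14 across and 12 down.
The 5 across and the 21 down share only 4, so R2C1 = 4.
R2C2 = 5 − 4 = 1 completes the 5 across.
R3C1 = 14 − 6 = 8 completes the 14 across.
R1C1 = 14 − 5 = 9 completes the 14 across.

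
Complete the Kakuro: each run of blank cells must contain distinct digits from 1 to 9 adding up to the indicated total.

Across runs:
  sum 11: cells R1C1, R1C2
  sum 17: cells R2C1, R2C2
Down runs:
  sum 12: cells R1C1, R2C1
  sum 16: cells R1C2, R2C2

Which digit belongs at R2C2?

9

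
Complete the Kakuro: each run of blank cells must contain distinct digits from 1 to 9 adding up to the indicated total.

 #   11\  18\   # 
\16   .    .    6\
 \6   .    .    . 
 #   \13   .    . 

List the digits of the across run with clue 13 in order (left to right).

8, 5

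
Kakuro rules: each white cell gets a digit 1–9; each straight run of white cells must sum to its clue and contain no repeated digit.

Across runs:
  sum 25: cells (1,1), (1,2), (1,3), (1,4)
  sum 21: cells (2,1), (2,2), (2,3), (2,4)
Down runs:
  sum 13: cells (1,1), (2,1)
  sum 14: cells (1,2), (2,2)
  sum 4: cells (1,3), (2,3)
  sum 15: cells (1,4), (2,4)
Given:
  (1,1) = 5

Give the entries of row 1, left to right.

4 in 2 cells must be {1,3}.
(1,3) = 3: the only remaining digit allowed by both the 25 across and the 4 down.
(2,1) = 13 − 5 = 8 completes the 13 down.
(2,3) = 4 − 3 = 1 completes the 4 down.
No cell is forced outright now. (2,2) can only be 5 or 9 (the digits allowed by both its 21 across and its 14 down). If (2,2) = 9: then (1,2) would have to be in {8,9} for the 25 across but in {5} for the 14 down — contradiction. So (2,2) = 5.
(1,2) = 14 − 5 = 9 completes the 14 down.
(1,4) = 25 − 17 = 8 completes the 25 across.
(2,4) = 21 − 14 = 7 completes the 21 across.

5 9 3 8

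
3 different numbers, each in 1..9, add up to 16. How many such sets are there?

3 distinct digits from 1–9 sum between 6 and 24.

8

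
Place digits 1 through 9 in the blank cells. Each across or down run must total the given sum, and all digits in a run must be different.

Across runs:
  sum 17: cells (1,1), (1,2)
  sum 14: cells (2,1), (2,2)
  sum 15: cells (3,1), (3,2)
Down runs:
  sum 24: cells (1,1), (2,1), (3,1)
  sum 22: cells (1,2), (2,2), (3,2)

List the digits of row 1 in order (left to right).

17 in 2 cells must be {8,9}; 24 in 3 cells must be {7,8,9}.
Nothing is forced directly, so branch on (1,1), whose candidates are 8 or 9. If (1,1) = 9: that forces (1,2) = 8, (2,1) = 8, after which (2,2) would have to be in {6} for the 14 across but in {5,9} for the 22 down — contradiction. So (1,1) = 8.
(1,2) = 17 − 8 = 9 completes the 17 across.
Given what's placed, (2,1) must be 9 to fit the 14 across and 24 down.
(2,2) = 14 − 9 = 5 completes the 14 across.
(3,1) = 24 − 17 = 7 completes the 24 down.
(3,2) = 15 − 7 = 8 completes the 15 across.

8 9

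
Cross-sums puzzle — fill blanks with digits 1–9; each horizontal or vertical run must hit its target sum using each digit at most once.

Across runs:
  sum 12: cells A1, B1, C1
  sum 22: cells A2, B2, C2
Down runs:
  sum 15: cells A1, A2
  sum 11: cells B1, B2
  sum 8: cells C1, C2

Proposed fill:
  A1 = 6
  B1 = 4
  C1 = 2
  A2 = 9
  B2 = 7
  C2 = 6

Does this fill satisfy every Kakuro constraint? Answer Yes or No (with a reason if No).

Across: 6+4+2=12; 9+7+6=22. Down: 6+9=15; 4+7=11; 2+6=8. No digit repeats within any run.

Yes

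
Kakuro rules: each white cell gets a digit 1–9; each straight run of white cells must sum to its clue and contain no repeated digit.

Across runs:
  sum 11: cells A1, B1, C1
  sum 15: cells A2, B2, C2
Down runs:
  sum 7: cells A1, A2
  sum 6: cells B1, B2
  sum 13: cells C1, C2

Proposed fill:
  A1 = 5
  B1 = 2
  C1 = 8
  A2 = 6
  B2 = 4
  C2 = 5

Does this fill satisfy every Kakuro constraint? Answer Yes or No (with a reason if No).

No — the down run A1–A2 sums to 11, not 7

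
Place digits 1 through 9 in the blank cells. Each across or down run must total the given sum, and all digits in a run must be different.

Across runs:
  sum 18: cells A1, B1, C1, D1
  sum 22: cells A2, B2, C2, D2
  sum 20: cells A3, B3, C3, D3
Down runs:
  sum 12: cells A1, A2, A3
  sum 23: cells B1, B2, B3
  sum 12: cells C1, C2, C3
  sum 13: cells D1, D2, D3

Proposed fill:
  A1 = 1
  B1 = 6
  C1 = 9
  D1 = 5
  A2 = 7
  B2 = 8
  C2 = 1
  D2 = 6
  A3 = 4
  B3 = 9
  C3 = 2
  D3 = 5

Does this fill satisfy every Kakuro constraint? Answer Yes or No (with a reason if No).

No — the across run A1–D1 sums to 21, not 18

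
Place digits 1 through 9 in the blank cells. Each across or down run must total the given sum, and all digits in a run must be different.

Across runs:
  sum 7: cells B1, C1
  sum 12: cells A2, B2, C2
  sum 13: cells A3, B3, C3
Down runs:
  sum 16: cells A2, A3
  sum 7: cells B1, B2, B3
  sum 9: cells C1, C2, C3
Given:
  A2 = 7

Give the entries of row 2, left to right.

16 in 2 cells must be {7,9}; 7 in 3 cells must be {1,2,4}.
A3 = 16 − 7 = 9 completes the 16 down.
B3 = 1: the only remaining digit allowed by both the 13 across and the 7 down.
C3 = 13 − 10 = 3 completes the 13 across.
No cell is forced outright now. B1 can only be 2 or 4 (the digits allowed by both its 7 across and its 7 down). If B1 = 4: then C1 would have to be in {3} for the 7 across but in {1,2,4,5} for the 9 down — contradiction. So B1 = 2.
C1 = 7 − 2 = 5 completes the 7 across.
B2 = 7 − 3 = 4 completes the 7 down.
C2 = 12 − 11 = 1 completes the 12 across.

7, 4, 1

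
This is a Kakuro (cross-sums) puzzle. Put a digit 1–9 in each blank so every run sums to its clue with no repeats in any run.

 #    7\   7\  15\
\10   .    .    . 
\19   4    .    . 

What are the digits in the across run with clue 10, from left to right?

R1C1 = 7 − 4 = 3 completes the 7 down.
Given what's placed, R1C3 must be 6 to fit the 10 across and 15 down.
Given what's placed, R2C2 must be 6 to fit the 19 across and 7 down.
R2C3 = 19 − 10 = 9 completes the 19 across.
R1C2 = 10 − 9 = 1 completes the 10 across.

3, 1, 6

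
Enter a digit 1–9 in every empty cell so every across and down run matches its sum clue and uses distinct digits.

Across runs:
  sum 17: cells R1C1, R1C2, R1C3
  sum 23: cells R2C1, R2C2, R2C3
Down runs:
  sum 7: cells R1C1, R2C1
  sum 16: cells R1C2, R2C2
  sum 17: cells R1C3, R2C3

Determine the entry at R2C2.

9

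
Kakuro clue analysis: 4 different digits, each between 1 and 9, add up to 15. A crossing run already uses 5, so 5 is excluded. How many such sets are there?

4

4 distinct digits from 1–9 sum between 10 and 30.
Dropping sets that contain 5.
Enumerating: {1,2,3,9}, {1,2,4,8}, {1,3,4,7}, {2,3,4,6}.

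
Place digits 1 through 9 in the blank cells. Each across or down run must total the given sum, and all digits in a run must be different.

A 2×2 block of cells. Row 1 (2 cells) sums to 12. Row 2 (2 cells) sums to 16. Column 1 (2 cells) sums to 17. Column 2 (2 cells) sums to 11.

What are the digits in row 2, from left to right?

16 in 2 cells must be {7,9}; 17 in 2 cells must be {8,9}.
The 16 across and the 17 down share only 9, so (2,1) = 9.
(2,2) = 16 − 9 = 7 completes the 16 across.
(1,1) = 17 − 9 = 8 completes the 17 down.
(1,2) = 12 − 8 = 4 completes the 12 across.

9 7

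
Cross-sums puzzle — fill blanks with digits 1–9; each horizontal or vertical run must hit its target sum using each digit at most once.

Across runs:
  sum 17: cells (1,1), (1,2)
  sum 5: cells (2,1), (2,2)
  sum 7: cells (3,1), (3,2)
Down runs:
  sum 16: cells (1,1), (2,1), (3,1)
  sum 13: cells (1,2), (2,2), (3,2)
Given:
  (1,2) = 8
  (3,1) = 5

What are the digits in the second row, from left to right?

17 in 2 cells must be {8,9}.
(1,1) = 17 − 8 = 9 completes the 17 across.
(2,1) = 16 − 14 = 2 completes the 16 down.
(2,2) = 5 − 2 = 3 completes the 5 across.
(3,2) = 7 − 5 = 2 completes the 7 across.

2 3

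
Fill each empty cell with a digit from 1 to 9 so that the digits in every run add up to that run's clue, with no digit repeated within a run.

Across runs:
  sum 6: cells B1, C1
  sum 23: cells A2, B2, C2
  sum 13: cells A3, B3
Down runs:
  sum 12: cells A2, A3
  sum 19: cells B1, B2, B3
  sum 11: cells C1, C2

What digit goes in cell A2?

8

23 in 3 cells must be {6,8,9}.
Nothing is forced directly, so branch on A2, whose candidates are 8 or 9. If A2 = 9: then A3 would have to be in {4,5,6,7,8,9} for the 13 across but in {3} for the 12 down — contradiction. So A2 = 8.
A3 = 12 − 8 = 4 completes the 12 down.
B3 = 13 − 4 = 9 completes the 13 across.
B2 = 6: the only remaining digit allowed by both the 23 across and the 19 down.
C2 = 23 − 14 = 9 completes the 23 across.
B1 = 19 − 15 = 4 completes the 19 down.
C1 = 6 − 4 = 2 completes the 6 across.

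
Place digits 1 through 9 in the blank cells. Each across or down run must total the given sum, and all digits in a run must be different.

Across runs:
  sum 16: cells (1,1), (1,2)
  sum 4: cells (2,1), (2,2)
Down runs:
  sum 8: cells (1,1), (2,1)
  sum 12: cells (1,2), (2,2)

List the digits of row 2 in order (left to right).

16 in 2 cells must be {7,9}; 4 in 2 cells must be {1,3}.
The 16 across and the 8 down share only 7, so (1,1) = 7.
(1,2) = 16 − 7 = 9 completes the 16 across.
(2,1) = 8 − 7 = 1 completes the 8 down.
(2,2) = 4 − 1 = 3 completes the 4 across.

1 3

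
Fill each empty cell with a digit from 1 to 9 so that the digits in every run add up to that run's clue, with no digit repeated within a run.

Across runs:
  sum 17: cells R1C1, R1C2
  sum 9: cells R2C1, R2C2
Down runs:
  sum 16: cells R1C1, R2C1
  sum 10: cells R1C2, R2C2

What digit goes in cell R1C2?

17 in 2 cells must be {8,9}; 16 in 2 cells must be {7,9}.
The 17 across and the 16 down share only 9, so R1C1 = 9.
R1C2 = 17 − 9 = 8 completes the 17 across.
R2C1 = 16 − 9 = 7 completes the 16 down.
R2C2 = 9 − 7 = 2 completes the 9 across.

8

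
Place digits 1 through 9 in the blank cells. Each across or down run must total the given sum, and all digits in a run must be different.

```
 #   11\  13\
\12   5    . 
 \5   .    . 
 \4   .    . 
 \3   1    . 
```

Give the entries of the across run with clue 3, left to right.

1, 2

4 in 2 cells must be {1,3}; 3 in 2 cells must be {1,2}; 11 in 4 cells must be {1,2,3,5}.
R1C2 = 12 − 5 = 7 completes the 12 across.
R3C1 = 3: the only remaining digit allowed by both the 4 across and the 11 down.
R3C2 = 4 − 3 = 1 completes the 4 across.
R4C2 = 3 − 1 = 2 completes the 3 across.
R2C1 = 11 − 9 = 2 completes the 11 down.
R2C2 = 5 − 2 = 3 completes the 5 across.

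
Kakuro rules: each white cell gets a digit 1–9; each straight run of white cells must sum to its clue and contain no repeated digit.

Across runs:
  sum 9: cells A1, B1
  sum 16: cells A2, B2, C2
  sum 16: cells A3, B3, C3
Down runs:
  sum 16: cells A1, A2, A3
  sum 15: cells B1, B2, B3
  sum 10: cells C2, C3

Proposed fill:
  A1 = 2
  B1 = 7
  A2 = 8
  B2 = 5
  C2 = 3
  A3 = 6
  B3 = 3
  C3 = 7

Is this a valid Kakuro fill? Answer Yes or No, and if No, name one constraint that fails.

Across: 2+7=9; 8+5+3=16; 6+3+7=16. Down: 2+8+6=16; 7+5+3=15; 3+7=10. No digit repeats within any run.

Yes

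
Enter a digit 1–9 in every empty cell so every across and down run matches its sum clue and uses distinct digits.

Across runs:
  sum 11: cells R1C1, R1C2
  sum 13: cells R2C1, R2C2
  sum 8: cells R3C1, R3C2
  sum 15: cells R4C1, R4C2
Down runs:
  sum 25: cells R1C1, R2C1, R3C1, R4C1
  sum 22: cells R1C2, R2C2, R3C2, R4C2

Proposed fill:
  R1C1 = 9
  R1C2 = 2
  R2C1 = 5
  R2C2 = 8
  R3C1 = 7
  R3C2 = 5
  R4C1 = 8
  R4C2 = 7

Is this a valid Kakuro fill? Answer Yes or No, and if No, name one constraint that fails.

No — the across run R3C1–R3C2 sums to 12, not 8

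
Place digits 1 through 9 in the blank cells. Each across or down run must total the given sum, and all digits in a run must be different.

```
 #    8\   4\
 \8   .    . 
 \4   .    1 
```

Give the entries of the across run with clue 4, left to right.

4 in 2 cells must be {1,3}.
R1C2 = 4 − 1 = 3 completes the 4 down.
R2C1 = 4 − 1 = 3 completes the 4 across.
R1C1 = 8 − 3 = 5 completes the 8 across.

3 1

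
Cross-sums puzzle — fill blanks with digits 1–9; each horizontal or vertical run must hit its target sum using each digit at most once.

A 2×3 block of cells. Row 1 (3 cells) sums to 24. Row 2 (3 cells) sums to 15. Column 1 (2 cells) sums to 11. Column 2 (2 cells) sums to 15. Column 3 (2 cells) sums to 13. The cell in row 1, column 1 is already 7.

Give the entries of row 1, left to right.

7, 9, 8

24 in 3 cells must be {7,8,9}.
(2,1) = 11 − 7 = 4 completes the 11 down.
Nothing is forced directly, so branch on (1,2), whose candidates are 8 or 9. If (1,2) = 8: that forces (1,3) = 9, after which (2,2) would have to be in {2,3,5,6,8,9} for the 15 across but in {7} for the 15 down — contradiction. So (1,2) = 9.
(1,3) = 24 − 16 = 8 completes the 24 across.
(2,2) = 15 − 9 = 6 completes the 15 down.
(2,3) = 15 − 10 = 5 completes the 15 across.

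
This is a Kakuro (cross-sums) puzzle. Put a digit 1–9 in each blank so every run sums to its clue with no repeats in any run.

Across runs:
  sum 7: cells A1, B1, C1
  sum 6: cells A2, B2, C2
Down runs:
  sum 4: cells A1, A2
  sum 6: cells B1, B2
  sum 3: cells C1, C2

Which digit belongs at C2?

1

7 in 3 cells must be {1,2,4}; 6 in 3 cells must be {1,2,3}; 4 in 2 cells must be {1,3}.
The 7 across and the 4 down share only 1, so A1 = 1.
Given what's placed, C1 must be 2 to fit the 7 across and 3 down.
A2 = 4 − 1 = 3 completes the 4 down.
C2 = 3 − 2 = 1 completes the 3 down.
B1 = 7 − 3 = 4 completes the 7 across.
B2 = 6 − 4 = 2 completes the 6 across.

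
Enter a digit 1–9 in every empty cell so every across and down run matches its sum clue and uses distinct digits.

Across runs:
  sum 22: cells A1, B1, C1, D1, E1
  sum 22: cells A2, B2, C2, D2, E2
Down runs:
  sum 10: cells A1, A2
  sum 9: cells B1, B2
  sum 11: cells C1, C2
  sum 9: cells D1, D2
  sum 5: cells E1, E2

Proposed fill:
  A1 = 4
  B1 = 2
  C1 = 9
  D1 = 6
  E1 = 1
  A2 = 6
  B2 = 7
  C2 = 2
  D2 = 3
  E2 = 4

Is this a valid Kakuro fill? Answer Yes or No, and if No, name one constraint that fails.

Yes

Across: 4+2+9+6+1=22; 6+7+2+3+4=22. Down: 4+6=10; 2+7=9; 9+2=11; 6+3=9; 1+4=5. No digit repeats within any run.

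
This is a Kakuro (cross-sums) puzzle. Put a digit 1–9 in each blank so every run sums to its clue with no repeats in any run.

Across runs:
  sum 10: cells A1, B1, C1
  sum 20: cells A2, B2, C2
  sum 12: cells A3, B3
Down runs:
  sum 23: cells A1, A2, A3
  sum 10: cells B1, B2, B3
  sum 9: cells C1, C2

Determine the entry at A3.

8

23 in 3 cells must be {6,8,9}.
Only 6 fits A1 under both its across sum 10 and down sum 23.
Nothing is forced directly, so branch on B1, whose candidates are 1 or 3. If B1 = 3: that forces C1 = 1, C2 = 8, B3 = 5, A2 = 9, after which B2 would have to be in {3} for the 20 across but in {2} for the 10 down — contradiction. So B1 = 1.
C1 = 10 − 7 = 3 completes the 10 across.
C2 = 9 − 3 = 6 completes the 9 down.
A2 = 9: the only remaining digit allowed by both the 20 across and the 23 down.
B2 = 20 − 15 = 5 completes the 20 across.
A3 = 23 − 15 = 8 completes the 23 down.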